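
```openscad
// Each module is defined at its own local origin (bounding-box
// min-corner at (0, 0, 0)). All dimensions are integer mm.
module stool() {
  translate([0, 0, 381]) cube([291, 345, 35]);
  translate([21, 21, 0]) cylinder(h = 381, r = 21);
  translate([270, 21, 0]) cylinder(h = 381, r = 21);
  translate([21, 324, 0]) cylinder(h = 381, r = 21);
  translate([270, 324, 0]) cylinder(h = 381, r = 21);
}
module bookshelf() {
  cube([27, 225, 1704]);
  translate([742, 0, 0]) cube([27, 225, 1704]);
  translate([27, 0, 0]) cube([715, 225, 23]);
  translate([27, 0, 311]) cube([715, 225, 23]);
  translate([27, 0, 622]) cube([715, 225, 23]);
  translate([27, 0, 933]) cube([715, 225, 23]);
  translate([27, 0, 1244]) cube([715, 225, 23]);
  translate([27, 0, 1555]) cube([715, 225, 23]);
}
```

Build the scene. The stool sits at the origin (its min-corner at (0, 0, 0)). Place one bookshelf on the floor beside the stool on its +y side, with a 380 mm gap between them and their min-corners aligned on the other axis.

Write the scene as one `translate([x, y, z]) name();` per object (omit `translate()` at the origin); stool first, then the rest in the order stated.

stool();
translate([0, 725, 0]) bookshelf();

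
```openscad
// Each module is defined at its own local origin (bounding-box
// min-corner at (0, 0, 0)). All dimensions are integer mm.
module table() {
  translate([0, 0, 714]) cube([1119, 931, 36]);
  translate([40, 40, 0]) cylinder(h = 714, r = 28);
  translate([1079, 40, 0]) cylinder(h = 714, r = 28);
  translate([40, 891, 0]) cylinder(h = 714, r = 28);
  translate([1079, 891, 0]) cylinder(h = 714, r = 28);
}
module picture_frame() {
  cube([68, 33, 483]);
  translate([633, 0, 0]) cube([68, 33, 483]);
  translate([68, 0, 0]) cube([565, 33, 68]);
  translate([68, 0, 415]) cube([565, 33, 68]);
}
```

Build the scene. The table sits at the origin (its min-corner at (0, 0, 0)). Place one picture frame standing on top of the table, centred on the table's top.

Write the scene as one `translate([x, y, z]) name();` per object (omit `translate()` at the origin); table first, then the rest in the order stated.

table();
translate([209, 449, 750]) picture_frame();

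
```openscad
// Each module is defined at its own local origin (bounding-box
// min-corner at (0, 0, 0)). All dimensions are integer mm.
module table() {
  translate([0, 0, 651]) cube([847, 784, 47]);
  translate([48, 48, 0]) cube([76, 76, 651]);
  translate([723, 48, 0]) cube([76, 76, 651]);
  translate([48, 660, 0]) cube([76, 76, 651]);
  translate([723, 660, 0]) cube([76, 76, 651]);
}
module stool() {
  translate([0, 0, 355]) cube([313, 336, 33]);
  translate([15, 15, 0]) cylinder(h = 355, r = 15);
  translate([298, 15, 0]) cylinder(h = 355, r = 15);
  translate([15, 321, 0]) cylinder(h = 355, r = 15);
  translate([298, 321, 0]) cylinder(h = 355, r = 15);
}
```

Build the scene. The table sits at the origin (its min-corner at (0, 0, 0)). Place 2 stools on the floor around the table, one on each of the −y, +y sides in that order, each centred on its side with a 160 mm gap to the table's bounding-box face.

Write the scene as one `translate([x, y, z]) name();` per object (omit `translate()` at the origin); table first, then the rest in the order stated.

table();
translate([267, -496, 0]) stool();
translate([267, 944, 0]) stool();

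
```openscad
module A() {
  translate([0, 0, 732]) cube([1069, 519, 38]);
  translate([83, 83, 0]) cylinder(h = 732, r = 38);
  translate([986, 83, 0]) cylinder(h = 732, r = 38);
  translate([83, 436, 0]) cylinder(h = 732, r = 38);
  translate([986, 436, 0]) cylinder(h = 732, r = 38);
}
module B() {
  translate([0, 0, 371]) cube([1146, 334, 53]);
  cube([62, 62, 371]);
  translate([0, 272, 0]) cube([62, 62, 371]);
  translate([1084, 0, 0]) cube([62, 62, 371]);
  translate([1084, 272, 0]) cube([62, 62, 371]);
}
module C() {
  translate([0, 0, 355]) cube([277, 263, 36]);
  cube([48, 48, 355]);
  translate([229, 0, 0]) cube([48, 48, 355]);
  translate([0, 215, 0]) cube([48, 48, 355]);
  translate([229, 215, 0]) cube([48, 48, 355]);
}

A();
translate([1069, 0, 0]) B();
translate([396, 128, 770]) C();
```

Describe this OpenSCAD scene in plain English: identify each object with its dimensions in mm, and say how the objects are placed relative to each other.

A is a rectangular dining table. The top is 1069×519×38 mm with its upper surface at z = 770 mm. It stands on four round legs of 76 mm diameter, each leg's bounding box inset 45 mm from the nearest pair of top edges, running from the floor to the underside of the top.

B is a bench: a 1146×334 mm seat slab, 53 mm thick, top at z = 424 mm, on four 62×62 mm square legs flush with the seat corners and standing on z = 0.

C is a four-legged stool. The seat is a 277×263×36 mm slab whose top surface is at z = 391 mm; four square legs, each 48×48 mm in cross-section, run from the floor (z = 0) to the underside of the seat, each flush with a corner of the seat.

The bench is against the table's +x side, with their −y faces flush. The stool is on top of the table, centred.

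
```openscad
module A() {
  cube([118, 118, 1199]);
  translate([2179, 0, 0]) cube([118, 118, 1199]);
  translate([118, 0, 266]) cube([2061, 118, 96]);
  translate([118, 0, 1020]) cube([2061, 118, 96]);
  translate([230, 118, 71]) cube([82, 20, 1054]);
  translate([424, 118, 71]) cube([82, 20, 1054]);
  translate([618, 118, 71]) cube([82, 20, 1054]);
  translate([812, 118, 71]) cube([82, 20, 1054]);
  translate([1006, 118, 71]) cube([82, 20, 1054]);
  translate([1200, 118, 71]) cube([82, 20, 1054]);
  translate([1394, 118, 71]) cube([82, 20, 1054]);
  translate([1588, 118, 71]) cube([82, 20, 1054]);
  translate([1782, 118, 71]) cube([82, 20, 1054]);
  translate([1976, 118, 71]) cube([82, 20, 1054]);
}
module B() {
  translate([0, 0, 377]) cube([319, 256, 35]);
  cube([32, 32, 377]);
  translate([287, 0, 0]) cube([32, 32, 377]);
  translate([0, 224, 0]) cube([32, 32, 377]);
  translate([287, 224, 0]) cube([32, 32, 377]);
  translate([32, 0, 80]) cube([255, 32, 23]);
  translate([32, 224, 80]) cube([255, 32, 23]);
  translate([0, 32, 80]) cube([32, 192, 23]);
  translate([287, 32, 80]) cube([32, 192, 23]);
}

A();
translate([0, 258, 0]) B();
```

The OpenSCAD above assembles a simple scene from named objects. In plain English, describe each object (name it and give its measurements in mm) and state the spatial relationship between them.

A is a fence section. Two 118×118 mm posts, 1199 mm tall, stand on the floor with a clear span of 2061 mm between their inner faces. Two horizontal rails of 118×96 mm section span the gap between the posts with their undersides at z = 266 mm and z = 1020 mm, flush with the posts' −y face. 10 pickets, each 82 mm wide, 20 mm thick and 1054 mm tall, are fixed to the +y face of the rails with their bottoms at z = 71 mm, evenly spaced across the span with equal gaps (rounded down to the nearest mm) at the −x end and between each pair — any rounding remainder accumulates at the +x end.

B is a simple wooden stool: a rectangular seat 319 mm (x) by 256 mm (y), 35 mm thick, top face at z = 412 mm, on four square legs, each 32×32 mm in cross-section. The legs rest on z = 0, each flush with a corner of the seat. Four stretchers, 32 mm wide and 23 mm tall, connect adjacent legs with their undersides at z = 80 mm, each running between the inner faces of the legs it joins and aligned with the legs' outer faces on the other axis.

The stool is on the floor beside the fence section on its +y side.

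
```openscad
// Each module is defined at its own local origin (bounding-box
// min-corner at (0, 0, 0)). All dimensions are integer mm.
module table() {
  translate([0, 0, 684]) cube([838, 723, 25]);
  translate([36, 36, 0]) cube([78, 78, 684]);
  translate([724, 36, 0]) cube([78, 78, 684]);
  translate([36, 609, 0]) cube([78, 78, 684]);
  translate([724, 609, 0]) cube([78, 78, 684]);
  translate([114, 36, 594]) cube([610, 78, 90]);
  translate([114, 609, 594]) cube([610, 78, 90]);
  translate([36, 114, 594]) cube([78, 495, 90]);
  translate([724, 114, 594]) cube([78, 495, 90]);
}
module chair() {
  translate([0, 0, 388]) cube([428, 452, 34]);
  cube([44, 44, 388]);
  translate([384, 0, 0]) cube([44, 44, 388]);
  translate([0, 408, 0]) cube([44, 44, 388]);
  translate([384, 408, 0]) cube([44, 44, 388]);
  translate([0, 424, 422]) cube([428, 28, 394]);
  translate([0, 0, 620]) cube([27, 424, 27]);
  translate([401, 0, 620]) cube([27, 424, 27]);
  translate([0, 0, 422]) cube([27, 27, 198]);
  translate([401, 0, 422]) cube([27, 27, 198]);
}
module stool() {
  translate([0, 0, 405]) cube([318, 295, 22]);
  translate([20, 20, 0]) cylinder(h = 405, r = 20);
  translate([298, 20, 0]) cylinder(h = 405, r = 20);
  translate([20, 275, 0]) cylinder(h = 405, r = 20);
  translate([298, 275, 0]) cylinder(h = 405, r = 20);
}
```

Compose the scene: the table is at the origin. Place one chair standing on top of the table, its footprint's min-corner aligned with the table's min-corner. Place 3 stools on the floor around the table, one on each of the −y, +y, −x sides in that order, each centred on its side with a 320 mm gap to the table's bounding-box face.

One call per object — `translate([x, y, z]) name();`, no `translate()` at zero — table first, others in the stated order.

table();
translate([0, 0, 709]) chair();
translate([260, -615, 0]) stool();
translate([260, 1043, 0]) stool();
translate([-638, 214, 0]) stool();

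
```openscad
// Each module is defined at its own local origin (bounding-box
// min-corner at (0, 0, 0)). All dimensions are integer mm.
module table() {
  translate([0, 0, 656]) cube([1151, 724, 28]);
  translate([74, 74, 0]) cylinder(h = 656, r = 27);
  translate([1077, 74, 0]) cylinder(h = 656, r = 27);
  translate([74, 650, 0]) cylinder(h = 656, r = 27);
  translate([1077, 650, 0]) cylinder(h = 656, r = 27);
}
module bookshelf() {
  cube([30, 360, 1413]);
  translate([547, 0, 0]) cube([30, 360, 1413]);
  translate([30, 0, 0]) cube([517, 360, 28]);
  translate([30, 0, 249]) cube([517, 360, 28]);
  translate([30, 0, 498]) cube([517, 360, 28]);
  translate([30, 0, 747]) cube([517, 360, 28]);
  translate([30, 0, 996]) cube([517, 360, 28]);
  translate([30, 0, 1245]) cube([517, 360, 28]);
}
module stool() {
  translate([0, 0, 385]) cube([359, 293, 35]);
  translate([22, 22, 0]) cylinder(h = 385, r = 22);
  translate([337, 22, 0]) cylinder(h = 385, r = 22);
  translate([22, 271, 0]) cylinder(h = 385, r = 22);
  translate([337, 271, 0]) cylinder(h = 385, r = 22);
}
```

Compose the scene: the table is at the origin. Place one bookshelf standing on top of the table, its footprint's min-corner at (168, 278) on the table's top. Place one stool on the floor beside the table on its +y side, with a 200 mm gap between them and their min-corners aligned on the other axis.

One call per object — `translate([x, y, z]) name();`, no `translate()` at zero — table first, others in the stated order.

table();
translate([168, 278, 684]) bookshelf();
translate([0, 924, 0]) stool();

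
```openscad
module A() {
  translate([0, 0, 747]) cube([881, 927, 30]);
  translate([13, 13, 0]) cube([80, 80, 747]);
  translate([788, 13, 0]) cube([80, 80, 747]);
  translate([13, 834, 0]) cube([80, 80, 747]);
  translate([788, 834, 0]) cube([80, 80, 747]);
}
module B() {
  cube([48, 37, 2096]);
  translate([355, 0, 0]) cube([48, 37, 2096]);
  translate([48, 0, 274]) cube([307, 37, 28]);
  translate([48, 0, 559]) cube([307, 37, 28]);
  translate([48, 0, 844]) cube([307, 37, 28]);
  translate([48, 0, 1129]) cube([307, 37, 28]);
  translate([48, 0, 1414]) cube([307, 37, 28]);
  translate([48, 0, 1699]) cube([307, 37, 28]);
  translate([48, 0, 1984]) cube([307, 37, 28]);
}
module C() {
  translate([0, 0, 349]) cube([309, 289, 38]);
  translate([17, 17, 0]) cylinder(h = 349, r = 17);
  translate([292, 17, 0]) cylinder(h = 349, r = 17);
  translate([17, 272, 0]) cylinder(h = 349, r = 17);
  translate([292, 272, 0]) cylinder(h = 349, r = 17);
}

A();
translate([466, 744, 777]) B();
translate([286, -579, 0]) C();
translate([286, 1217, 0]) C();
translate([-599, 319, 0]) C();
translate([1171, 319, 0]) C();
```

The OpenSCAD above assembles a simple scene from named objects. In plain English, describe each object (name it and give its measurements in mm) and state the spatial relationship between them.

A is a table: top 881 mm (x) × 927 mm (y), 30 mm thick, upper face at z = 777 mm, on four 80×80 mm square legs, each inset 13 mm from the nearest pair of top edges, running from z = 0 to the bottom of the top.

B is a straight ladder. Two 48×37 mm vertical rails, 2096 mm tall, stand 403 mm apart (outside-to-outside) with their front faces coplanar on the −y side. 7 rungs, each 37 mm deep and 28 mm tall, span between the inner faces of the rails, front faces flush with the rails. The lowest rung's underside is at z = 274 mm and rungs are spaced 285 mm apart (underside to underside).

C is a simple wooden stool: a rectangular seat 309 mm (x) by 289 mm (y), 38 mm thick, top face at z = 387 mm, on four round legs, each 34 mm in diameter. The legs rest on z = 0, each leg's axis is inset half a diameter from the nearest pair of seat edges (so the leg's bounding box is flush with the corner).

The ladder is on top of the table. Four stools sit around the table at the −y, +y, −x, +x sides.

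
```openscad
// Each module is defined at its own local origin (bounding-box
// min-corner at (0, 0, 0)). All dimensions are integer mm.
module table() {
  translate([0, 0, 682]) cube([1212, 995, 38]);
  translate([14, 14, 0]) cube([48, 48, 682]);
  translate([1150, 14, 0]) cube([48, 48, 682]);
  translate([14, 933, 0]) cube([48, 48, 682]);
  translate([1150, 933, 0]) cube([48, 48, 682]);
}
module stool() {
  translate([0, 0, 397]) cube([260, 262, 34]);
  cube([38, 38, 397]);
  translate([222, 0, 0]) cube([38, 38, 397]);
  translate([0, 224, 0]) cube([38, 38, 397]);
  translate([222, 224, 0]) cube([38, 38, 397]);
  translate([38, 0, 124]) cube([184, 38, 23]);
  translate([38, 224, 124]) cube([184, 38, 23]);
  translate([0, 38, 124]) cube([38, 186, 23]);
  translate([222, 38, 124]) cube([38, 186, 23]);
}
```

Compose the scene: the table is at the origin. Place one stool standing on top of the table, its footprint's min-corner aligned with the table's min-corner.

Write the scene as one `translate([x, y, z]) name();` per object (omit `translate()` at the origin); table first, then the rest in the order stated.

table();
translate([0, 0, 720]) stool();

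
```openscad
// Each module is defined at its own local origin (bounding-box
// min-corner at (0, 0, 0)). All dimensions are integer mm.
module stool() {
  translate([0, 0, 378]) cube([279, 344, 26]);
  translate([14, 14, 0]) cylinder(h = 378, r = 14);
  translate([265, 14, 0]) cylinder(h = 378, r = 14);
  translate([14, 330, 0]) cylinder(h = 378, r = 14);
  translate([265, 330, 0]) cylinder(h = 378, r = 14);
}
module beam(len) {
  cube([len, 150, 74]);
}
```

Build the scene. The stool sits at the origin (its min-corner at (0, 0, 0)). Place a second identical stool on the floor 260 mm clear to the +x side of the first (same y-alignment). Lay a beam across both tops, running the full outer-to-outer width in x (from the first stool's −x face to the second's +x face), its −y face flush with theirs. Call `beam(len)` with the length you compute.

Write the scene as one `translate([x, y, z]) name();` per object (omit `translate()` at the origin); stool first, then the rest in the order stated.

stool();
translate([539, 0, 0]) stool();
translate([0, 0, 404]) beam(818);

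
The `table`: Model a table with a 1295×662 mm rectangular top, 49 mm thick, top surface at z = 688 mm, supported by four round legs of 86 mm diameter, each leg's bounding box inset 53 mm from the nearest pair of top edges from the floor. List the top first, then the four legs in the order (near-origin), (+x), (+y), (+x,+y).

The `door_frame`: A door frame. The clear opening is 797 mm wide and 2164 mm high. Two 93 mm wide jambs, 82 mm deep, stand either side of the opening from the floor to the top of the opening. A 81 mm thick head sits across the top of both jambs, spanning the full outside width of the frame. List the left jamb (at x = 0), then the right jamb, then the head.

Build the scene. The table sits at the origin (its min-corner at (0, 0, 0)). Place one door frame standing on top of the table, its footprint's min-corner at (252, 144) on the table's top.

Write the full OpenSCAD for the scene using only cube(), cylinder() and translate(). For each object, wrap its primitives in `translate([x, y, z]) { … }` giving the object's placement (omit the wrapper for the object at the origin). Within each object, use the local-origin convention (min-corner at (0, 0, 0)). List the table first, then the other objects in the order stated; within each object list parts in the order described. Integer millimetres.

translate([0, 0, 639]) cube([1295, 662, 49]);
translate([96, 96, 0]) cylinder(h = 639, r = 43);
translate([1199, 96, 0]) cylinder(h = 639, r = 43);
translate([96, 566, 0]) cylinder(h = 639, r = 43);
translate([1199, 566, 0]) cylinder(h = 639, r = 43);
translate([252, 144, 688]) {
  cube([93, 82, 2164]);
  translate([890, 0, 0]) cube([93, 82, 2164]);
  translate([0, 0, 2164]) cube([983, 82, 81]);
}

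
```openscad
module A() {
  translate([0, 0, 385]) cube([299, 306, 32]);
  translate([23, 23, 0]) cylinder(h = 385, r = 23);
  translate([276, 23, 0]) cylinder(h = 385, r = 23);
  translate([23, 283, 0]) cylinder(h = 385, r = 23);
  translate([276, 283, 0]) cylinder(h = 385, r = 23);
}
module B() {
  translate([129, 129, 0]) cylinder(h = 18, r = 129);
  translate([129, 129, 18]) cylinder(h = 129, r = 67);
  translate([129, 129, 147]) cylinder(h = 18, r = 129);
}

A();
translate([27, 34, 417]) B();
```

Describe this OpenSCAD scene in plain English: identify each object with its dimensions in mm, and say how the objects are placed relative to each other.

A is a four-legged stool. The seat is 299×306 mm, 32 mm thick, top at z = 417 mm. It stands on four round legs, each 46 mm in diameter, from z = 0 to the seat underside, each leg's axis is inset half a diameter from the nearest pair of seat edges (so the leg's bounding box is flush with the corner).

B is a spool: two coaxial disc flanges of radius 129 mm and thickness 18 mm, joined by a core cylinder of radius 67 mm and height 129 mm. The lower flange rests on z = 0 and the three cylinders share a vertical axis.

The spool is on top of the stool.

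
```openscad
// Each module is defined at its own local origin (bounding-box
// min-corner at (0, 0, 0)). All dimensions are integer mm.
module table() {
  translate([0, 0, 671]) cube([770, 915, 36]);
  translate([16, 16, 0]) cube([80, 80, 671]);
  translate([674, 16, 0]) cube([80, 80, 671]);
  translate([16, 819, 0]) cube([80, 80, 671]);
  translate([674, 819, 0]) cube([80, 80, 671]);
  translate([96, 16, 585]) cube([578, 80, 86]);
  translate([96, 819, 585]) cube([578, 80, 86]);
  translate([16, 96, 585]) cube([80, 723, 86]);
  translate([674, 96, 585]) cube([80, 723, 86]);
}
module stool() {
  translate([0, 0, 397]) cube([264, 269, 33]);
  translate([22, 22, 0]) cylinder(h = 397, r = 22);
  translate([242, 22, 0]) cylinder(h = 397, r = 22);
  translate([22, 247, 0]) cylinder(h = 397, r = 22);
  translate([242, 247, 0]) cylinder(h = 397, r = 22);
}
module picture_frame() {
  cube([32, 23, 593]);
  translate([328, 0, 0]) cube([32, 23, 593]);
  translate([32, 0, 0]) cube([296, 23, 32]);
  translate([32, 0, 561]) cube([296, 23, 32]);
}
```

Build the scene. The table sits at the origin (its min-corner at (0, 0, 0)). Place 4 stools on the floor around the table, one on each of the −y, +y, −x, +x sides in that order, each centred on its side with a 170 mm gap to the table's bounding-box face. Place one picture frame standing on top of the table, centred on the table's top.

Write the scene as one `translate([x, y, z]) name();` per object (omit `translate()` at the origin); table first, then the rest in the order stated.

table();
translate([253, -439, 0]) stool();
translate([253, 1085, 0]) stool();
translate([-434, 323, 0]) stool();
translate([940, 323, 0]) stool();
translate([205, 446, 707]) picture_frame();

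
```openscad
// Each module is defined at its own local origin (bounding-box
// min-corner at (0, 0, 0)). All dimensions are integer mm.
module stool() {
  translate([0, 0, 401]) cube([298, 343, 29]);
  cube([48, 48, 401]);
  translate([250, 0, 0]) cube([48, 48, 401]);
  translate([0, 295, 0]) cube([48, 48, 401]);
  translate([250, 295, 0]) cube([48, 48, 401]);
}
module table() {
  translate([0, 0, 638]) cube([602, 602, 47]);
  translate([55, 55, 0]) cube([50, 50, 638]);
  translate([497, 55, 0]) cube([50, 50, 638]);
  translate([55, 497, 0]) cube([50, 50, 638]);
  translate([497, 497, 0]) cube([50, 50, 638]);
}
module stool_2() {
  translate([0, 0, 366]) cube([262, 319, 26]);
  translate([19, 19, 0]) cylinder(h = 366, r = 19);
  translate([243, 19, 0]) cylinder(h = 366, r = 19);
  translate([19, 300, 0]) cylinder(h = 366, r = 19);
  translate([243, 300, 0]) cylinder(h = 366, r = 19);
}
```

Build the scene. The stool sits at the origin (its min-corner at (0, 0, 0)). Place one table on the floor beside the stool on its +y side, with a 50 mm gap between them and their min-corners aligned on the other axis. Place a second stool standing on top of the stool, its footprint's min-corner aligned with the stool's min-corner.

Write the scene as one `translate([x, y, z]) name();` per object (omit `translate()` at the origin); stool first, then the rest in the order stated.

stool();
translate([0, 393, 0]) table();
translate([0, 0, 430]) stool_2();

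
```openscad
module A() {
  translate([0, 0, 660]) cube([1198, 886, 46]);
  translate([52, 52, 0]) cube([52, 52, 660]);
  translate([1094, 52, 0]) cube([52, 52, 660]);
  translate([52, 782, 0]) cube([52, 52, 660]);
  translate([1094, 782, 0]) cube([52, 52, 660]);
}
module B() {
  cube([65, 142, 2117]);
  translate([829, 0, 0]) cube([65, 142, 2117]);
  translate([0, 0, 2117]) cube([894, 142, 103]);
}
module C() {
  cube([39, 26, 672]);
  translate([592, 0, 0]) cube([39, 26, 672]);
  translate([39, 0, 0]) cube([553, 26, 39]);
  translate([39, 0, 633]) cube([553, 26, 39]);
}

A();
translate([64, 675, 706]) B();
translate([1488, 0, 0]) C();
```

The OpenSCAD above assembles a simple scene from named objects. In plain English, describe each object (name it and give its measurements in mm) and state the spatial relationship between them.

A is a table with a 1198×886 mm rectangular top, 46 mm thick, top surface at z = 706 mm, supported by four 52×52 mm square legs, each inset 52 mm from the nearest pair of top edges, running from the floor.

B is a rectangular door frame: two vertical jambs of 65×142 mm section, 2117 mm tall, with a clear opening 764 mm wide between their inner faces. A header 103 mm tall and 142 mm deep lies on top of the jambs and spans the full outside width.

C is a rectangular picture frame lying in the x–z plane (depth along y). The opening is 553 mm wide (x) by 594 mm tall (z), surrounded by a border 39 mm wide on all four sides. The frame is 26 mm deep and is made of two full-height vertical stiles with two horizontal rails fitted between them.

The door frame is on top of the table. The picture frame is on the floor beside the table on its +x side.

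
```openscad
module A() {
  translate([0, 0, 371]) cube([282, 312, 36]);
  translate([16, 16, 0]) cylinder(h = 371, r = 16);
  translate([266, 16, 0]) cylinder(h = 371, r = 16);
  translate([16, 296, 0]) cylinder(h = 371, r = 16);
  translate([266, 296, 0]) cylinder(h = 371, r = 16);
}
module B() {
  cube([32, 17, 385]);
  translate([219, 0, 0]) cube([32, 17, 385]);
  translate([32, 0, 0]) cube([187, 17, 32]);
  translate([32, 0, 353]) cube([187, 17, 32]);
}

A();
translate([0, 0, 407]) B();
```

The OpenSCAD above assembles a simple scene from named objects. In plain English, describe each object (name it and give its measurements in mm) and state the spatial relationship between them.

A is a four-legged stool. The seat is 282×312 mm, 36 mm thick, top at z = 407 mm. It stands on four round legs, each 32 mm in diameter, from z = 0 to the seat underside, each leg's axis is inset half a diameter from the nearest pair of seat edges (so the leg's bounding box is flush with the corner).

B is a picture frame with a 187×321 mm rectangular opening (x by z) and a uniform 32 mm border on every side. Frame depth is 17 mm along y. It is built from two vertical stiles running the full outside height and two horizontal rails spanning the gap between the stiles.

The picture frame is on top of the stool.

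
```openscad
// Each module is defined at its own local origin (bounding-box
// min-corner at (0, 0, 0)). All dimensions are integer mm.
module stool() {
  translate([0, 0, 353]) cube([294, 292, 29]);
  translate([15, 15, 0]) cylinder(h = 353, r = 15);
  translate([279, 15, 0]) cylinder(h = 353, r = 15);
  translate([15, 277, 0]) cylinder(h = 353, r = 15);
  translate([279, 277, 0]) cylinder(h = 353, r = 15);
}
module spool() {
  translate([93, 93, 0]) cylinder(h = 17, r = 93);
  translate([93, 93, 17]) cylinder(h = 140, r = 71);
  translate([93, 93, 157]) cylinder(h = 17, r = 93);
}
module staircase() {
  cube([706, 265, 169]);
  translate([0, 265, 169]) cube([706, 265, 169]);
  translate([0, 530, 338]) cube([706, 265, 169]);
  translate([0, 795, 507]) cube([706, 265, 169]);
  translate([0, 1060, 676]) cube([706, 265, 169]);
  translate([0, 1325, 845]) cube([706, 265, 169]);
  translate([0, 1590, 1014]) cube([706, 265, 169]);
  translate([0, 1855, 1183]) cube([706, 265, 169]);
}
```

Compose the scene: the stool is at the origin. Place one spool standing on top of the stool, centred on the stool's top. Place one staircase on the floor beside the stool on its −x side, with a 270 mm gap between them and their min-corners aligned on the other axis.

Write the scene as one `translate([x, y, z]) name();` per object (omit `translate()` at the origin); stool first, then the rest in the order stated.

stool();
translate([54, 53, 382]) spool();
translate([-976, 0, 0]) staircase();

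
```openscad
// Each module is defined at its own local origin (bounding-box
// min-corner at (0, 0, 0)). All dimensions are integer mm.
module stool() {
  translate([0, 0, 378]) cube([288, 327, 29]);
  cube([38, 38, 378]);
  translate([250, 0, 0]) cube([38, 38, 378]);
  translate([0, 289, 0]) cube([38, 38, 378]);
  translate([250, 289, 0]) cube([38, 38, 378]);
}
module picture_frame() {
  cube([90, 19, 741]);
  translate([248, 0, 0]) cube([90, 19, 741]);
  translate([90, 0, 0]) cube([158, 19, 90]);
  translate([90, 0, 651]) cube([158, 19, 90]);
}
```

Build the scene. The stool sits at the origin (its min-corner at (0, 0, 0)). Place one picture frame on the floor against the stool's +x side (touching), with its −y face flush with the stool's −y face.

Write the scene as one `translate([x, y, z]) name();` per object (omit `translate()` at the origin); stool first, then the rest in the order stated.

stool();
translate([288, 0, 0]) picture_frame();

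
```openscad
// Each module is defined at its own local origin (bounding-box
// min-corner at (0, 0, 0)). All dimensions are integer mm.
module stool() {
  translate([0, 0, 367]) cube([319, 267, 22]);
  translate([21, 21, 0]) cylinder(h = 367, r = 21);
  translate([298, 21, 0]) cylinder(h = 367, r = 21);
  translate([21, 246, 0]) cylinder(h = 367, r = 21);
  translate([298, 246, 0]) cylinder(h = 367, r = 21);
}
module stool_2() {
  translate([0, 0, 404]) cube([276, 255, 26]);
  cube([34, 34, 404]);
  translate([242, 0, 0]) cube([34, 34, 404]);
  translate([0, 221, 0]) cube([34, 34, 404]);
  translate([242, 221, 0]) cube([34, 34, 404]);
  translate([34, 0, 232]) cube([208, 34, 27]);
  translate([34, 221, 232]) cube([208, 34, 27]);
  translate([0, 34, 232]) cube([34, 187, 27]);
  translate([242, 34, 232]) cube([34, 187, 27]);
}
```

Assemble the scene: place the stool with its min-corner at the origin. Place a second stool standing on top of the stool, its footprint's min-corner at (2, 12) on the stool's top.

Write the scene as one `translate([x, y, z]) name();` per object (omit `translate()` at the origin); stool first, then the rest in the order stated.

stool();
translate([2, 12, 389]) stool_2();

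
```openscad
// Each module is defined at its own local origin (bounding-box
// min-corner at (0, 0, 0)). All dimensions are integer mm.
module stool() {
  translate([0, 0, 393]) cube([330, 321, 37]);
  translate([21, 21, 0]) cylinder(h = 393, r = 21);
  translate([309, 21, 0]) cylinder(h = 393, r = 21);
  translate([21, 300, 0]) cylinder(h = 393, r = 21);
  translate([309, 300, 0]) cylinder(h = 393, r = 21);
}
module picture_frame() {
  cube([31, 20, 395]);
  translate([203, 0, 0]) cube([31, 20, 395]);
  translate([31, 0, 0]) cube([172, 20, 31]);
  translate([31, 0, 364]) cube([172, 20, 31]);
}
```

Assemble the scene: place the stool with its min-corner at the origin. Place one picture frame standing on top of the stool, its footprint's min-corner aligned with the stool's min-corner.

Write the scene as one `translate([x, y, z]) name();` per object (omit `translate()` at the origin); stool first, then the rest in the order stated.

stool();
translate([0, 0, 430]) picture_frame();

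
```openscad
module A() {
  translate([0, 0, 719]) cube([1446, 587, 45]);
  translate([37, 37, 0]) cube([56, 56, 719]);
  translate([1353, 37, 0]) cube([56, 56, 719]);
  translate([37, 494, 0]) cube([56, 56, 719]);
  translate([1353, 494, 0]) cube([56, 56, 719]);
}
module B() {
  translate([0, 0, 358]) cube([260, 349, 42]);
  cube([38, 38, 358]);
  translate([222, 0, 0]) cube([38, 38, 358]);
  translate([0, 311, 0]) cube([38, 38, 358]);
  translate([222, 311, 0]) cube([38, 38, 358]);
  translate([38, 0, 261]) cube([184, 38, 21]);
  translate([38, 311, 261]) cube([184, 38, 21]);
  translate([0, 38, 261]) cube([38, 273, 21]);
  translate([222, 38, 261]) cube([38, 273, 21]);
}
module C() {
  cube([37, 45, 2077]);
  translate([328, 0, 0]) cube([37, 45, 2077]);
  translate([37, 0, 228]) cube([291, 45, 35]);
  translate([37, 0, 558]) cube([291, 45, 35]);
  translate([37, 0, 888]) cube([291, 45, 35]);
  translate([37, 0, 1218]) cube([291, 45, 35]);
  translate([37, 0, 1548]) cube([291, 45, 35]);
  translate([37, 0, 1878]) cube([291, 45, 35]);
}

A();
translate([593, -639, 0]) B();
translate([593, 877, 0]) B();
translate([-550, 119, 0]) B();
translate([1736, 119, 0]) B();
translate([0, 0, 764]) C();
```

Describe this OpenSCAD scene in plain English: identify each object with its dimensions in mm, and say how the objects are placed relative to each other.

A is a table: top 1446 mm (x) × 587 mm (y), 45 mm thick, upper face at z = 764 mm, on four 56×56 mm square legs, each inset 37 mm from the nearest pair of top edges, running from z = 0 to the bottom of the top.

B is a simple wooden stool: a rectangular seat 260 mm (x) by 349 mm (y), 42 mm thick, top face at z = 400 mm, on four square legs, each 38×38 mm in cross-section. The legs rest on z = 0, each flush with a corner of the seat. Four stretchers, 38 mm wide and 21 mm tall, connect adjacent legs with their undersides at z = 261 mm, each running between the inner faces of the legs it joins and aligned with the legs' outer faces on the other axis.

C is a wooden ladder with two side rails of 37×45 mm section and 2077 mm height, set 365 mm apart overall. Between them run 6 rectangular rungs (45 mm deep, 35 mm thick), front faces flush with the rails' −y face. The bottom of the first rung is 228 mm above the floor and each subsequent rung is 330 mm higher than the one below.

Four stools sit around the table at the −y, +y, −x, +x sides. The ladder is on top of the table.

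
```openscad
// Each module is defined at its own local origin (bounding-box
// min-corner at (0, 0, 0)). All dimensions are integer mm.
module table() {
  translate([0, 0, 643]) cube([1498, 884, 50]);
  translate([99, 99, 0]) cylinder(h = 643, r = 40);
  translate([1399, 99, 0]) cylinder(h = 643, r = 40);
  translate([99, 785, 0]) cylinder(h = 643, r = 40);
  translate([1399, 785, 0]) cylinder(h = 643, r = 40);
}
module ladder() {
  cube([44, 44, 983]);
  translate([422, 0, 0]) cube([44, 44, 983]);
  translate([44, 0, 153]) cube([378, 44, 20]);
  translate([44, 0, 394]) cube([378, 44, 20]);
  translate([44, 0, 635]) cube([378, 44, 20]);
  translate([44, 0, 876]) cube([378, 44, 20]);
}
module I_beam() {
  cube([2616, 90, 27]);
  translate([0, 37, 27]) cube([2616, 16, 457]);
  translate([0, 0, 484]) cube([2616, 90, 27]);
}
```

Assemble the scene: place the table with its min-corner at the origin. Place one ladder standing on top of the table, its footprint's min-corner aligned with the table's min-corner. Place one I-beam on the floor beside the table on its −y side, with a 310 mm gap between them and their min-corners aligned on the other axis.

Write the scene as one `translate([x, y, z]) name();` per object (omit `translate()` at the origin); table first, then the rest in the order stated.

table();
translate([0, 0, 693]) ladder();
translate([0, -400, 0]) I_beam();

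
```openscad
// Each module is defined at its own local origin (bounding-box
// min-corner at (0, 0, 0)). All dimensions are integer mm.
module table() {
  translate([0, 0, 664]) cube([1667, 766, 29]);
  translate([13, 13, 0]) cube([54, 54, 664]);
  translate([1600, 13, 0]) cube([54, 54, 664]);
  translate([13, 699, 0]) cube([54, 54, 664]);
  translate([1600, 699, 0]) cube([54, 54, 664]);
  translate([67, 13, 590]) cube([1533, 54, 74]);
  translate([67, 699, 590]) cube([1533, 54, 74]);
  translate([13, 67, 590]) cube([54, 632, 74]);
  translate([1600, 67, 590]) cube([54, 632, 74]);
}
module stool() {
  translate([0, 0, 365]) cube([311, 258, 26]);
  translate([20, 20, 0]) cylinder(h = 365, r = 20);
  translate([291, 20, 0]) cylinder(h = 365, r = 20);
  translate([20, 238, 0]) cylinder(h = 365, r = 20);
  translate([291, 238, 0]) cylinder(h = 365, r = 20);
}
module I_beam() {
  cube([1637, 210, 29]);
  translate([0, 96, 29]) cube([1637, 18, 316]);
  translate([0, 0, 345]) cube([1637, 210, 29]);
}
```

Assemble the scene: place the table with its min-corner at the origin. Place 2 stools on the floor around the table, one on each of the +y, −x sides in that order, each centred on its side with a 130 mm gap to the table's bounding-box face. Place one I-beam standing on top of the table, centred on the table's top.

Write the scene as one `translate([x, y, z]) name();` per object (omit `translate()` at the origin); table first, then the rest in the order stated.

table();
translate([678, 896, 0]) stool();
translate([-441, 254, 0]) stool();
translate([15, 278, 693]) I_beam();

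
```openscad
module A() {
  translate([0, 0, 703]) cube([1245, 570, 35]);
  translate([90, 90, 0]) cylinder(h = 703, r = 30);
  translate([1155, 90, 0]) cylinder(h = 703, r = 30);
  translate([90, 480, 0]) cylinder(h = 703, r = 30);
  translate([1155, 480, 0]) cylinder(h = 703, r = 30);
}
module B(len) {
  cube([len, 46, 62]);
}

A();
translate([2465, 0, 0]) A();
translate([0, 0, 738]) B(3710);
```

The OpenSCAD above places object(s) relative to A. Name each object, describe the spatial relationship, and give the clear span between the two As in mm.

A is a table. B is a beam. A beam spans the tops of two tables. The clear span between the two tables is 1220 mm.

Second table starts at x = 2465; first ends at x = 1245; clear span = 2465 − 1245 = 1220 mm.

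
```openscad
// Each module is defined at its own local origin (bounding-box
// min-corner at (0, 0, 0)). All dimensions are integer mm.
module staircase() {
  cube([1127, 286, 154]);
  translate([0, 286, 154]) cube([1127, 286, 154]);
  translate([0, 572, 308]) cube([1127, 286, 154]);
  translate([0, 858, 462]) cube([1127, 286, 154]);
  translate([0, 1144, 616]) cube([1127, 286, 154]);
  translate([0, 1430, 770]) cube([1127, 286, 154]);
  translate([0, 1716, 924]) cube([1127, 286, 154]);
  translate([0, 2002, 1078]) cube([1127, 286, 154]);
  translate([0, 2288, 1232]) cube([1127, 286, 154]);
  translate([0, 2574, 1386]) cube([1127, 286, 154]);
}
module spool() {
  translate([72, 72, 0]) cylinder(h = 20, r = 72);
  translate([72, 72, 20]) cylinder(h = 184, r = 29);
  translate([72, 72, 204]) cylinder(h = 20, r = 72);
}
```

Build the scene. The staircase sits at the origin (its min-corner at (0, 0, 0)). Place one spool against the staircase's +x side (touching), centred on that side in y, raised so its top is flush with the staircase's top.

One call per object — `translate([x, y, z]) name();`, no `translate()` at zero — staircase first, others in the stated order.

staircase();
translate([1127, 1358, 1316]) spool();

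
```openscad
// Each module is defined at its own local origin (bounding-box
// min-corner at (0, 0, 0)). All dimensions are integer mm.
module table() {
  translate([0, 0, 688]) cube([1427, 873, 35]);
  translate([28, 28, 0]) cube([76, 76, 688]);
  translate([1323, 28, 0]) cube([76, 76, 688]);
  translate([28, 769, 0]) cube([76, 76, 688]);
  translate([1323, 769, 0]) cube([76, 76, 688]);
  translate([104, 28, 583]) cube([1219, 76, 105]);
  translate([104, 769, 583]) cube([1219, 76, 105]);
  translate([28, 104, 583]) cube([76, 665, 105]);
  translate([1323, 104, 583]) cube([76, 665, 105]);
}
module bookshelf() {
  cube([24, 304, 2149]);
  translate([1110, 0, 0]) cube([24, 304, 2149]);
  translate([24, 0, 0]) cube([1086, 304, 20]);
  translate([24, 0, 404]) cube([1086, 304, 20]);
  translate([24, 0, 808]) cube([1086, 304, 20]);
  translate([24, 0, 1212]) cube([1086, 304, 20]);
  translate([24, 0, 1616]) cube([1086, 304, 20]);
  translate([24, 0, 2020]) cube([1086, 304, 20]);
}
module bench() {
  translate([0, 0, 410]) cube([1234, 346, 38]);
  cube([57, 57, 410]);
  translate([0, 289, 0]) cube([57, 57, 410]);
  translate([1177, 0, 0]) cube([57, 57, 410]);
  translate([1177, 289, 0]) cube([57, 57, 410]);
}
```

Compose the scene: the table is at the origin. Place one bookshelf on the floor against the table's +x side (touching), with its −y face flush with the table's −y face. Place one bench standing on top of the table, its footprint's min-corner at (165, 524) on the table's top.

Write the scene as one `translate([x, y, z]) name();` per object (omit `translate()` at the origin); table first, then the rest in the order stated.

table();
translate([1427, 0, 0]) bookshelf();
translate([165, 524, 723]) bench();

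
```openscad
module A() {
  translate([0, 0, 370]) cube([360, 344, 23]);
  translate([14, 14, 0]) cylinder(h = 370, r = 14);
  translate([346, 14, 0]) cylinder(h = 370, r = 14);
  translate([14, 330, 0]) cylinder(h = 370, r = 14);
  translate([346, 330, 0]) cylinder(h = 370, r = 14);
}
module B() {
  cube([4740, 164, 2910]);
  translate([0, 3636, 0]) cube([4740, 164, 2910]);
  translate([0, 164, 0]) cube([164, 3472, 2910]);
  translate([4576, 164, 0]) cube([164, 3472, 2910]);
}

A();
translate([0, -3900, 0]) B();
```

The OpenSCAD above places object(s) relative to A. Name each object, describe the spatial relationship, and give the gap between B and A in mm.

A is a stool. B is a house frame. The house frame is on the floor beside the stool on its −y side. The gap between the house frame and the stool is 100 mm.

The house frame's nearest face is 100 mm from the stool's −y face.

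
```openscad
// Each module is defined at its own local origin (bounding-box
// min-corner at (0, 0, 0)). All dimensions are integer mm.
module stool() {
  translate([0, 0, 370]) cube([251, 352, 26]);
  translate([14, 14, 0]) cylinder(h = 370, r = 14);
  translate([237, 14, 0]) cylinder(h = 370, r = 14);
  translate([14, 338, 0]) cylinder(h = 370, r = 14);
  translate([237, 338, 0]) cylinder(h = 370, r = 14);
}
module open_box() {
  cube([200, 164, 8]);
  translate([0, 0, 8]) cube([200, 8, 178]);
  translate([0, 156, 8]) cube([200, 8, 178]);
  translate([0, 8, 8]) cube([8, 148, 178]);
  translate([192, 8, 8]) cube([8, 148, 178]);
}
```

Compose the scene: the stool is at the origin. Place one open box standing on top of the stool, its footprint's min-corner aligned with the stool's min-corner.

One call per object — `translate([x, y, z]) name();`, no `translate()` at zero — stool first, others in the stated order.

stool();
translate([0, 0, 396]) open_box();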